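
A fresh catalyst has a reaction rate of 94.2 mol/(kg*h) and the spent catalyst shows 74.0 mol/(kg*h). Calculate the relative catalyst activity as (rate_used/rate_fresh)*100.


Activity (%) = (rate_used / rate_fresh) * 100
rate_used = 74.0, rate_fresh = 94.2
= (74.0 / 94.2) * 100
= 0.7856 * 100 = 78.56

78.56 %


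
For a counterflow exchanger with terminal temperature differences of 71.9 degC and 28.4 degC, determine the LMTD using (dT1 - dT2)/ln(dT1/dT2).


LMTD = (dT1 - dT2) / ln(dT1/dT2)
= (71.9 - 28.4) / ln(71.9 / 28.4) = 43.5 / 0.928887 = 46.83

46.83 degC


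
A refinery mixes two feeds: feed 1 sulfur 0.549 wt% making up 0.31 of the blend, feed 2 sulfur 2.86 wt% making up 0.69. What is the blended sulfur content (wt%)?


Linear sulfur blending: S_blend = x1*S1 + x2*S2
Contribution 1: 0.31 * 0.549 = 0.17019 wt%
Contribution 2: 0.69 * 2.86 = 1.9734 wt%
S_blend = 0.17019 + 1.9734 = 2.14359

2.14359 wt%


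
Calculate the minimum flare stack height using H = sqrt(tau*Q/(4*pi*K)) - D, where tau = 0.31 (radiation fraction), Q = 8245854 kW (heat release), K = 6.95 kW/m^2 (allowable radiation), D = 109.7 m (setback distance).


tau*Q/(4*pi*K) = 0.31 * 8245854 / (4 * pi * 6.95) = 29268.6
sqrt(29268.6) = 171.081
H = 171.081 - 109.7 = 61.38

61.38 m


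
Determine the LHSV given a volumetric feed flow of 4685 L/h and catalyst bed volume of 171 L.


LHSV = volumetric feed rate / catalyst volume
= 4685 L/h / 171 L
= 27.40 h^-1

27.40 h^-1


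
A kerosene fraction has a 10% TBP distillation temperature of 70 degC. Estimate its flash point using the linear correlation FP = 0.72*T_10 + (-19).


FP = 0.72 * 70 + (-19) = 31.4

31.4 degC


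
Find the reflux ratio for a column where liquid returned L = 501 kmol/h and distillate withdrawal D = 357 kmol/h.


Reflux ratio definition: R = L / D (liquid returned / distillate withdrawn)
L = 501 kmol/h, D = 357 kmol/h
R = 501 / 357 = 1.403

1.403


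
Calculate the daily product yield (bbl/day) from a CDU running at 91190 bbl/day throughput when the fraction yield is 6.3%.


Crude throughput = 91190 bbl/day
Fraction yield = 6.3%
yield = throughput * fraction / 100
yield = 91190 * 6.3 / 100 = 5744.97

5744.97 bbl/day


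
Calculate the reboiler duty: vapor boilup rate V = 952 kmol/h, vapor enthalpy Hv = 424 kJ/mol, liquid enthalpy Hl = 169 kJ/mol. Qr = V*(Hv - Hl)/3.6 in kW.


Qr = 952 * (424 - 169) / 3.6 = 952 * 255 / 3.6 = 67430

67430 kW


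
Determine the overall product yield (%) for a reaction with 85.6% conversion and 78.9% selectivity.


Overall yield = conversion (%) * selectivity (%) / 100
Conversion = 85.6%, Selectivity = 78.9%
Y = 85.6 * 78.9 / 100
= 67.5384 %

67.5384 %


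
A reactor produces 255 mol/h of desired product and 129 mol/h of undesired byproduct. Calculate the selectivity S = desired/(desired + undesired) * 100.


Selectivity = desired / (desired + undesired) * 100
Total products = 255 + 129 = 384 mol/h
S = 255 / 384 * 100
= 0.6641 * 100
= 66.41 %

66.41 %


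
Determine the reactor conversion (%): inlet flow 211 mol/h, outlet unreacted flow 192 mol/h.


X = (F_in - F_out) / F_in * 100
Moles reacted = 211 - 192 = 19
X = 19 / 211 * 100
= 0.09005 * 100
= 9.005 %

9.005 %


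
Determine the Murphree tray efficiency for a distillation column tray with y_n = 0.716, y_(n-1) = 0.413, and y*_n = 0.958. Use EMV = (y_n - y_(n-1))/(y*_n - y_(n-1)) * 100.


Murphree vapor efficiency: EMV = (y_n - y_(n-1)) / (y*_n - y_(n-1)) * 100
EMV = (0.716 - 0.413) / (0.958 - 0.413) * 100 = 0.303 / 0.545 * 100 = 55.60

55.60 %


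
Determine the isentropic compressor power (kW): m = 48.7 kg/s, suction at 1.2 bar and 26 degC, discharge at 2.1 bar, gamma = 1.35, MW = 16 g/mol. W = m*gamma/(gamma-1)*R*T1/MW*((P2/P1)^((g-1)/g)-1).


Isentropic work: W = m*(gamma/(gamma-1))*(R*T1/MW)*((P2/P1)^((gamma-1)/gamma) - 1)
T1 = 26 + 273.15 = 299.15 K
Pressure ratio = 2.1 / 1.2 = 1.75
Exponent = (1.35 - 1)/1.35 = 0.259259
(P2/P1)^exp - 1 = 1.75^0.259259 - 1 = 0.156138
W = 48.7 * 1.35 / 0.35 * 8.314 * 299.15 / 16 * 0.156138 = 4559

4559 kW


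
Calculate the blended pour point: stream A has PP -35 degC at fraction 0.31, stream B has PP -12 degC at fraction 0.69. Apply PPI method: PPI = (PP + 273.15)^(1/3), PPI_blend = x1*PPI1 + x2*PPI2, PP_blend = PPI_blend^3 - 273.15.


PPI_1 = (-35 + 273.15)^(1/3) = 6.198456
PPI_2 = (-12 + 273.15)^(1/3) = 6.391901
PPI_blend = 0.31 * 6.198456 + 0.69 * 6.391901 = 6.331933
PP_blend = 6.331933^3 - 273.15 = 253.8686 - 273.15 = -19.28

-19.28 degC


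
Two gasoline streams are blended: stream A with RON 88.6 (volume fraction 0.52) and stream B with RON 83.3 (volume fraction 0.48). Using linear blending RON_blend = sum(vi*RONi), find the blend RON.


Linear blending: RON_blend = sum(vi * RONi)
Contribution 1: 0.52 * 88.6 = 46.072
Contribution 2: 0.48 * 83.3 = 39.984
RON_blend = 46.072 + 39.984 = 86.056

86.056


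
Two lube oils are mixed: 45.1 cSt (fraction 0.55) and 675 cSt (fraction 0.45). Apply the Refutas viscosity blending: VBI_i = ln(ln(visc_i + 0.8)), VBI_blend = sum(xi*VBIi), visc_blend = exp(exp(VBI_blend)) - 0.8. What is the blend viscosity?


Refutas method: VBN_i = 14.534*ln(ln(visc_i + 0.8)) + 10.975, blended linearly by mass fraction; since VBN is linear in VBI_i = ln(ln(visc_i + 0.8)) and the fractions sum to 1, blend VBI directly: visc = exp(exp(VBI_blend)) - 0.8
VBI_1 = ln(ln(45.1 + 0.8)) = 1.34194
VBI_2 = ln(ln(675 + 0.8)) = 1.87424
VBI_blend = 0.55 * 1.34194 + 0.45 * 1.87424 = 1.58147
visc_blend = exp(exp(1.58147)) - 0.8 = 128.5

128.5 cSt


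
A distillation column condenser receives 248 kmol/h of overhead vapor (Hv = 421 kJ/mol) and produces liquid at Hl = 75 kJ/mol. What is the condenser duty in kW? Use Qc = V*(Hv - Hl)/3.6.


Qc = 248 * (421 - 75) / 3.6 = 248 * 346 / 3.6 = 23840

23840 kW


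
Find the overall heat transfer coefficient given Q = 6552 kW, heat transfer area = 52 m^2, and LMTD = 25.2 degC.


From Q = U*A*LMTD, U = Q / (A * LMTD)
U = 6552 / (52 * 25.2) = 6552 / 1310.4 = 5.000

5.000 kW/(m^2*K)


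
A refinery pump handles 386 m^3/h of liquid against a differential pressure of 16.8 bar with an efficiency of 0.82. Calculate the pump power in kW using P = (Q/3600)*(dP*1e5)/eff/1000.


Q = 386 / 3600 = 0.107222 m^3/s
P = 0.107222 * (16.8 * 1e5) / 0.82 / 1000 = 219.7

219.7 kW


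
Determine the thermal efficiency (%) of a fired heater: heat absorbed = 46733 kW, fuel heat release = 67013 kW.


Furnace efficiency = Q_absorbed / Q_fuel * 100
= 46733 / 67013 * 100 = 69.74

69.74 %


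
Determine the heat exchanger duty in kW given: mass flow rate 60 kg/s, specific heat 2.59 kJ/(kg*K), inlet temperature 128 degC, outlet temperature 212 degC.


Q = m_dot * cp * delta_T
delta_T = 212 - 128 = 84 K
Q = 60 * 2.59 * 84
= 155.4 * 84
= 13053.6 kW

13053.6 kW


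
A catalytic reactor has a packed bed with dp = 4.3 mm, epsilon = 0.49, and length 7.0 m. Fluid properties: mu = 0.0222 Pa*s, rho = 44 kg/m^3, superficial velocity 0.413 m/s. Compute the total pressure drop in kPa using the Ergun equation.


dp = 4.3 mm = 0.0043 m
Viscous term = 150*0.0222*0.413*(1-0.49)^2 / (0.0043^2*0.49^3) = 164441
Inertial term = 1.75*44*0.413^2*(1-0.49) / (0.0043*0.49^3) = 13240.5
dP/L = 164441 + 13240.5 = 177682 Pa/m
dP = 177682 * 7.0 / 1000 = 1244 kPa

1244 kPa


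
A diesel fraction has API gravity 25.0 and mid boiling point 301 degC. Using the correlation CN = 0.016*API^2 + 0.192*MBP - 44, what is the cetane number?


CN = 0.016 * 25.0^2 + 0.192 * 301 - 44
CN = 10 + 57.792 - 44 = 23.792

23.792


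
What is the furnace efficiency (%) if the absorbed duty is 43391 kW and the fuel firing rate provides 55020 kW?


Furnace efficiency = Q_absorbed / Q_fuel * 100
= 43391 / 55020 * 100 = 78.86

78.86 %


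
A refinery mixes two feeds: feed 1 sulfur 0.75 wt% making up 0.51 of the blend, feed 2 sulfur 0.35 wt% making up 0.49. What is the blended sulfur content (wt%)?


Linear sulfur blending: S_blend = x1*S1 + x2*S2
Contribution 1: 0.51 * 0.75 = 0.3825 wt%
Contribution 2: 0.49 * 0.35 = 0.1715 wt%
S_blend = 0.3825 + 0.1715 = 0.554

0.554 wt%


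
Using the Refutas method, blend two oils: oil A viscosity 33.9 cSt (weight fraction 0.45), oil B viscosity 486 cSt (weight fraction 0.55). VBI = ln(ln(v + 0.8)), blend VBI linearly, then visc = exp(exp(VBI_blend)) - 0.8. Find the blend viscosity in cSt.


Refutas method: VBN_i = 14.534*ln(ln(visc_i + 0.8)) + 10.975, blended linearly by mass fraction; since VBN is linear in VBI_i = ln(ln(visc_i + 0.8)) and the fractions sum to 1, blend VBI directly: visc = exp(exp(VBI_blend)) - 0.8
VBI_1 = ln(ln(33.9 + 0.8)) = 1.26603
VBI_2 = ln(ln(486 + 0.8)) = 1.82259
VBI_blend = 0.45 * 1.26603 + 0.55 * 1.82259 = 1.57214
visc_blend = exp(exp(1.57214)) - 0.8 = 122.8

122.8 cSt


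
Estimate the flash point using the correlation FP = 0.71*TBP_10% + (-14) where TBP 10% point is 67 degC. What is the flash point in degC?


FP = 0.71 * 67 + (-14) = 33.57

33.57 degC


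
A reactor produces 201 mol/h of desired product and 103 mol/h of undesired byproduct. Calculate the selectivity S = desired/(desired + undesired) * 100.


Selectivity = desired / (desired + undesired) * 100
Total products = 201 + 103 = 304 mol/h
S = 201 / 304 * 100
= 0.6612 * 100
= 66.12 %

66.12 %


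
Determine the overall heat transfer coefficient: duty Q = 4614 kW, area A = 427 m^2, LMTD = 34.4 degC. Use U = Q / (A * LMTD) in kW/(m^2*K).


From Q = U*A*LMTD, U = Q / (A * LMTD)
U = 4614 / (427 * 34.4) = 4614 / 14688.8 = 0.3141

0.3141 kW/(m^2*K)


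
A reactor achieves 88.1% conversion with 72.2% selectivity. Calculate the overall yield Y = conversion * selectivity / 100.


Overall yield = conversion (%) * selectivity (%) / 100
Conversion = 88.1%, Selectivity = 72.2%
Y = 88.1 * 72.2 / 100
= 63.6082 %

63.6082 %


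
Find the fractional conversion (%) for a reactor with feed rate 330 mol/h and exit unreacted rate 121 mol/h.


X = (F_in - F_out) / F_in * 100
Moles reacted = 330 - 121 = 209
X = 209 / 330 * 100
= 0.6333 * 100
= 63.33 %

63.33 %


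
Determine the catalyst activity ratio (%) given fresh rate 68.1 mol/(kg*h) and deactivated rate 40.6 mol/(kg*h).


Activity (%) = (rate_used / rate_fresh) * 100
rate_used = 40.6, rate_fresh = 68.1
= (40.6 / 68.1) * 100
= 0.5962 * 100 = 59.62

59.62 %


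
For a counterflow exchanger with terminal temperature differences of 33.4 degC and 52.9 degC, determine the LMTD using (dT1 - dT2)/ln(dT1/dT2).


LMTD = (dT1 - dT2) / ln(dT1/dT2)
= (33.4 - 52.9) / ln(33.4 / 52.9) = -19.5 / -0.459847 = 42.41

42.41 degC


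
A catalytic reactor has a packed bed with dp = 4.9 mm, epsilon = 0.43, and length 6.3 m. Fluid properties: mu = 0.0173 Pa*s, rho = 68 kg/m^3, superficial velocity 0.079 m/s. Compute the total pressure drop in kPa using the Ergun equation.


dp = 4.9 mm = 0.0049 m
Viscous term = 150*0.0173*0.079*(1-0.43)^2 / (0.0049^2*0.43^3) = 34891.3
Inertial term = 1.75*68*0.079^2*(1-0.43) / (0.0049*0.43^3) = 1086.61
dP/L = 34891.3 + 1086.61 = 35977.9 Pa/m
dP = 35977.9 * 6.3 / 1000 = 226.7 kPa

226.7 kPa


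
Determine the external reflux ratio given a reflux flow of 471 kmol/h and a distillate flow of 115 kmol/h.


Reflux ratio definition: R = L / D (liquid returned / distillate withdrawn)
L = 471 kmol/h, D = 115 kmol/h
R = 471 / 115 = 4.096

4.096


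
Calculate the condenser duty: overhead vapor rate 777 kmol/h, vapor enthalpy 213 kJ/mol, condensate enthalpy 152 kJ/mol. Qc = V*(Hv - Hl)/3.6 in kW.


Qc = 777 * (213 - 152) / 3.6 = 777 * 61 / 3.6 = 13170

13170 kW


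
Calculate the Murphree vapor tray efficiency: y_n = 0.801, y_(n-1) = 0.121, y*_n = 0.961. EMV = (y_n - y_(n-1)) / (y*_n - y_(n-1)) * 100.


Murphree vapor efficiency: EMV = (y_n - y_(n-1)) / (y*_n - y_(n-1)) * 100
EMV = (0.801 - 0.121) / (0.961 - 0.121) * 100 = 0.68 / 0.84 * 100 = 80.95

80.95 %


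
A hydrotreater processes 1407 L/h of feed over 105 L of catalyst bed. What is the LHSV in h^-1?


LHSV = volumetric feed rate / catalyst volume
= 1407 L/h / 105 L
= 13.40 h^-1

13.40 h^-1


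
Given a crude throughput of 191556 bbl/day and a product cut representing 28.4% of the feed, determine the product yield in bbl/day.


Crude throughput = 191556 bbl/day
Fraction yield = 28.4%
yield = throughput * fraction / 100
yield = 191556 * 28.4 / 100 = 54401.904

54401.904 bbl/day


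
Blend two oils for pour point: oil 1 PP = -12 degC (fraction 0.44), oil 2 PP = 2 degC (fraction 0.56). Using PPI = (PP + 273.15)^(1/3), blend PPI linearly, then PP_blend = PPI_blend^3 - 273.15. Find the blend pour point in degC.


PPI_1 = (-12 + 273.15)^(1/3) = 6.391901
PPI_2 = (2 + 273.15)^(1/3) = 6.504139
PPI_blend = 0.44 * 6.391901 + 0.56 * 6.504139 = 6.454754
PP_blend = 6.454754^3 - 273.15 = 268.9299 - 273.15 = -4.22

-4.22 degC


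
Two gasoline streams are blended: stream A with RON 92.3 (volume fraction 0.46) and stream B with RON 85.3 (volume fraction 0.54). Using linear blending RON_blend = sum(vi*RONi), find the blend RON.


Linear blending: RON_blend = sum(vi * RONi)
Contribution 1: 0.46 * 92.3 = 42.458
Contribution 2: 0.54 * 85.3 = 46.062
RON_blend = 42.458 + 46.062 = 88.52

88.52


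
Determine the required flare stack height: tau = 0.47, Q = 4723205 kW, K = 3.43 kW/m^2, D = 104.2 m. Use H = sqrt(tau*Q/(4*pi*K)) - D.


tau*Q/(4*pi*K) = 0.47 * 4723205 / (4 * pi * 3.43) = 51502.8
sqrt(51502.8) = 226.942
H = 226.942 - 104.2 = 122.7

122.7 m


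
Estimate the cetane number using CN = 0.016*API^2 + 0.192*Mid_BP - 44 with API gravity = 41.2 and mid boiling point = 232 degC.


CN = 0.016 * 41.2^2 + 0.192 * 232 - 44
CN = 27.15904 + 44.544 - 44 = 27.70304

27.70304


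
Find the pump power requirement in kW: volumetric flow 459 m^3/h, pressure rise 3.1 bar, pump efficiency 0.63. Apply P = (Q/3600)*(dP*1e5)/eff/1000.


Q = 459 / 3600 = 0.1275 m^3/s
P = 0.1275 * (3.1 * 1e5) / 0.63 / 1000 = 62.74

62.74 kW


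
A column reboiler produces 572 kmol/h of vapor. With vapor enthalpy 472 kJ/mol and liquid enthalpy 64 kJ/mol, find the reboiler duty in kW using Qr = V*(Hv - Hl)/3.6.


Qr = 572 * (472 - 64) / 3.6 = 572 * 408 / 3.6 = 64830

64830 kW


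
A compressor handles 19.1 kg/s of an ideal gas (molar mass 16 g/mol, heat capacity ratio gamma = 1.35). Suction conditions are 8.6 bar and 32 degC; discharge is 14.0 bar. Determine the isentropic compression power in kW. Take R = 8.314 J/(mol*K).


Isentropic work: W = m*(gamma/(gamma-1))*(R*T1/MW)*((P2/P1)^((gamma-1)/gamma) - 1)
T1 = 32 + 273.15 = 305.15 K
Pressure ratio = 14.0 / 8.6 = 1.62791
Exponent = (1.35 - 1)/1.35 = 0.259259
(P2/P1)^exp - 1 = 1.62791^0.259259 - 1 = 0.134663
W = 19.1 * 1.35 / 0.35 * 8.314 * 305.15 / 16 * 0.134663 = 1573

1573 kW


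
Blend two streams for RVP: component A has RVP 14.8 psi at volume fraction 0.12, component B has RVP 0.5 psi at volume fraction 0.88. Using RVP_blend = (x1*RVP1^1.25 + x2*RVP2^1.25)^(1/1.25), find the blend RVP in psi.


Chevron index: RVP_blend = (sum xi*RVPi^1.25)^(1/1.25)
RVP^1.25 terms: 0.12 * 14.8^1.25 + 0.88 * 0.5^1.25 = 3.85343
RVP_blend = 3.85343^(1/1.25) = 2.942

2.942 psi


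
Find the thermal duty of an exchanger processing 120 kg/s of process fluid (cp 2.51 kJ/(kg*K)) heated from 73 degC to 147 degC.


Q = m_dot * cp * delta_T
delta_T = 147 - 73 = 74 K
Q = 120 * 2.51 * 74
= 301.2 * 74
= 22288.8 kW

22288.8 kW


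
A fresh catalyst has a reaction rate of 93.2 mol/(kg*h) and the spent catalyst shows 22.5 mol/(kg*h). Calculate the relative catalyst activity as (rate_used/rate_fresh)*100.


Activity (%) = (rate_used / rate_fresh) * 100
rate_used = 22.5, rate_fresh = 93.2
= (22.5 / 93.2) * 100
= 0.2414 * 100 = 24.14

24.14 %


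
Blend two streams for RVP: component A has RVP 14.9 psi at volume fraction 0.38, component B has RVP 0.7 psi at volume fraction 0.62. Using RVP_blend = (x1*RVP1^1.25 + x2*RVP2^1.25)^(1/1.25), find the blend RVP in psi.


Chevron index: RVP_blend = (sum xi*RVPi^1.25)^(1/1.25)
RVP^1.25 terms: 0.38 * 14.9^1.25 + 0.62 * 0.7^1.25 = 11.5211
RVP_blend = 11.5211^(1/1.25) = 7.066

7.066 psi


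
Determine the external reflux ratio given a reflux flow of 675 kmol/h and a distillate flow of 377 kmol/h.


Reflux ratio definition: R = L / D (liquid returned / distillate withdrawn)
L = 675 kmol/h, D = 377 kmol/h
R = 675 / 377 = 1.790

1.790


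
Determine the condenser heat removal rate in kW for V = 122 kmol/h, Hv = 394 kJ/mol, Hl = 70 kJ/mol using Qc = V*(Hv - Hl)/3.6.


Qc = 122 * (394 - 70) / 3.6 = 122 * 324 / 3.6 = 10980

10980 kW


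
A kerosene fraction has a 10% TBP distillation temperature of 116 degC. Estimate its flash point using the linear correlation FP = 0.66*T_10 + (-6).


FP = 0.66 * 116 + (-6) = 70.56

70.56 degC


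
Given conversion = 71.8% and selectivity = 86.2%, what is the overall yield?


Overall yield = conversion (%) * selectivity (%) / 100
Conversion = 71.8%, Selectivity = 86.2%
Y = 71.8 * 86.2 / 100
= 61.8916 %

61.8916 %


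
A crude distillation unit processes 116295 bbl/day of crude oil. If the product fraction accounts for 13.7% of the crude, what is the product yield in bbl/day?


Crude throughput = 116295 bbl/day
Fraction yield = 13.7%
yield = throughput * fraction / 100
yield = 116295 * 13.7 / 100 = 15932.415

15932.415 bbl/day


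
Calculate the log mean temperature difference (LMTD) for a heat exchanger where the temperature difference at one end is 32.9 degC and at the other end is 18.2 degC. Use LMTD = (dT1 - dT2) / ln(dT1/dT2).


LMTD = (dT1 - dT2) / ln(dT1/dT2)
= (32.9 - 18.2) / ln(32.9 / 18.2) = 14.7 / 0.592051 = 24.83

24.83 degC


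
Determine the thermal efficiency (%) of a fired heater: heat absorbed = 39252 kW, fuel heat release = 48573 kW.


Furnace efficiency = Q_absorbed / Q_fuel * 100
= 39252 / 48573 * 100 = 80.81

80.81 %


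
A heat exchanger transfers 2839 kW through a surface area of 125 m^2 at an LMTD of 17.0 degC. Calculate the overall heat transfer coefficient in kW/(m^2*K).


From Q = U*A*LMTD, U = Q / (A * LMTD)
U = 2839 / (125 * 17.0) = 2839 / 2125 = 1.336

1.336 kW/(m^2*K)


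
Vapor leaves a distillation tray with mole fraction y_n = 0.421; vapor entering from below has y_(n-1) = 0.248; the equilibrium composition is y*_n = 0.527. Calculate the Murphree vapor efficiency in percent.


Murphree vapor efficiency: EMV = (y_n - y_(n-1)) / (y*_n - y_(n-1)) * 100
EMV = (0.421 - 0.248) / (0.527 - 0.248) * 100 = 0.173 / 0.279 * 100 = 62.01

62.01 %


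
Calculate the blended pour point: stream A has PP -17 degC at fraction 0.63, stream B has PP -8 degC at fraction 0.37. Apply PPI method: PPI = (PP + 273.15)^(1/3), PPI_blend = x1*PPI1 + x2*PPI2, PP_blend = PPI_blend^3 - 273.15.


PPI_1 = (-17 + 273.15)^(1/3) = 6.350844
PPI_2 = (-8 + 273.15)^(1/3) = 6.42437
PPI_blend = 0.63 * 6.350844 + 0.37 * 6.42437 = 6.378049
PP_blend = 6.378049^3 - 273.15 = 259.4559 - 273.15 = -13.69

-13.69 degC


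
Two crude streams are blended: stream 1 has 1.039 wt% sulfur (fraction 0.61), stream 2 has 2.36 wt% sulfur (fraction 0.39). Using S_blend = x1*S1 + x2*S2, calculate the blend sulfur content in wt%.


Linear sulfur blending: S_blend = x1*S1 + x2*S2
Contribution 1: 0.61 * 1.039 = 0.63379 wt%
Contribution 2: 0.39 * 2.36 = 0.9204 wt%
S_blend = 0.63379 + 0.9204 = 1.55419

1.55419 wt%


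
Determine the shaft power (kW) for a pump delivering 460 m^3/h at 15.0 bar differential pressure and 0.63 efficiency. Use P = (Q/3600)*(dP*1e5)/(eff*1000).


Q = 460 / 3600 = 0.127778 m^3/s
P = 0.127778 * (15.0 * 1e5) / 0.63 / 1000 = 304.2

304.2 kW


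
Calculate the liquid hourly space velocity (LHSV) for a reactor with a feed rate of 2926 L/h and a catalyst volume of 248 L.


LHSV = volumetric feed rate / catalyst volume
= 2926 L/h / 248 L
= 11.80 h^-1

11.80 h^-1


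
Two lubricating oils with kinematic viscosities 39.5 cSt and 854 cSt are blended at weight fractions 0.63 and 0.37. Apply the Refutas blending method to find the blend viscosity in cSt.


Refutas method: VBN_i = 14.534*ln(ln(visc_i + 0.8)) + 10.975, blended linearly by mass fraction; since VBN is linear in VBI_i = ln(ln(visc_i + 0.8)) and the fractions sum to 1, blend VBI directly: visc = exp(exp(VBI_blend)) - 0.8
VBI_1 = ln(ln(39.5 + 0.8)) = 1.30735
VBI_2 = ln(ln(854 + 0.8)) = 1.90967
VBI_blend = 0.63 * 1.30735 + 0.37 * 1.90967 = 1.53021
visc_blend = exp(exp(1.53021)) - 0.8 = 100.6

100.6 cSt


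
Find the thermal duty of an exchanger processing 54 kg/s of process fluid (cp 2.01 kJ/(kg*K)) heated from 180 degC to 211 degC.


Q = m_dot * cp * delta_T
delta_T = 211 - 180 = 31 K
Q = 54 * 2.01 * 31
= 108.54 * 31
= 3364.74 kW

3364.74 kW


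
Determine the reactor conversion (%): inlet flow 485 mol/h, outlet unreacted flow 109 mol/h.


X = (F_in - F_out) / F_in * 100
Moles reacted = 485 - 109 = 376
X = 376 / 485 * 100
= 0.7753 * 100
= 77.53 %

77.53 %


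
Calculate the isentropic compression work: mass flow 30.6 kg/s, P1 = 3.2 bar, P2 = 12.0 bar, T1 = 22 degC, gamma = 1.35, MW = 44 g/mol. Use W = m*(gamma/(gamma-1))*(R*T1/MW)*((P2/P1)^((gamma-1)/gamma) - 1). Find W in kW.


Isentropic work: W = m*(gamma/(gamma-1))*(R*T1/MW)*((P2/P1)^((gamma-1)/gamma) - 1)
T1 = 22 + 273.15 = 295.15 K
Pressure ratio = 12.0 / 3.2 = 3.75
Exponent = (1.35 - 1)/1.35 = 0.259259
(P2/P1)^exp - 1 = 3.75^0.259259 - 1 = 0.408714
W = 30.6 * 1.35 / 0.35 * 8.314 * 295.15 / 44 * 0.408714 = 2690

2690 kW


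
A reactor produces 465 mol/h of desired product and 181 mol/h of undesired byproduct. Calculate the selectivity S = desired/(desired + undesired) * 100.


Selectivity = desired / (desired + undesired) * 100
Total products = 465 + 181 = 646 mol/h
S = 465 / 646 * 100
= 0.7198 * 100
= 71.98 %

71.98 %


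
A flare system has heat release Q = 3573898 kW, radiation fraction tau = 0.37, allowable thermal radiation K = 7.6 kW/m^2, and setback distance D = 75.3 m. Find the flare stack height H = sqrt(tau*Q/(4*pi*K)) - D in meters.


tau*Q/(4*pi*K) = 0.37 * 3573898 / (4 * pi * 7.6) = 13845.9
sqrt(13845.9) = 117.669
H = 117.669 - 75.3 = 42.37

42.37 m


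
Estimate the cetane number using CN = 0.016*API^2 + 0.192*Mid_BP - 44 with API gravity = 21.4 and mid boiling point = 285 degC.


CN = 0.016 * 21.4^2 + 0.192 * 285 - 44
CN = 7.32736 + 54.72 - 44 = 18.04736

18.04736


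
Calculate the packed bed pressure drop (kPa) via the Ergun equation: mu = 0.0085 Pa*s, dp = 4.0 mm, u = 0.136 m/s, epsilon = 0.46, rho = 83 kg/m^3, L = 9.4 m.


dp = 4.0 mm = 0.004 m
Viscous term = 150*0.0085*0.136*(1-0.46)^2 / (0.004^2*0.46^3) = 32467.1
Inertial term = 1.75*83*0.136^2*(1-0.46) / (0.004*0.46^3) = 3726.1
dP/L = 32467.1 + 3726.1 = 36193.2 Pa/m
dP = 36193.2 * 9.4 / 1000 = 340.2 kPa

340.2 kPa


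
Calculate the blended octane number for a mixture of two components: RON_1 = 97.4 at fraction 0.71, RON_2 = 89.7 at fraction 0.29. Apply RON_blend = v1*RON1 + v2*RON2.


Linear blending: RON_blend = sum(vi * RONi)
Contribution 1: 0.71 * 97.4 = 69.154
Contribution 2: 0.29 * 89.7 = 26.013
RON_blend = 69.154 + 26.013 = 95.167

95.167


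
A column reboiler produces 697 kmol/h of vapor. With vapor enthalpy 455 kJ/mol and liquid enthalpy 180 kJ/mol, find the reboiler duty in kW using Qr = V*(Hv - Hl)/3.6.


Qr = 697 * (455 - 180) / 3.6 = 697 * 275 / 3.6 = 53240

53240 kW


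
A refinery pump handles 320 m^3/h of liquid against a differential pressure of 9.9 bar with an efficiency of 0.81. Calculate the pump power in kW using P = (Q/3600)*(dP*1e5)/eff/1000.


Q = 320 / 3600 = 0.0888889 m^3/s
P = 0.0888889 * (9.9 * 1e5) / 0.81 / 1000 = 108.6

108.6 kW


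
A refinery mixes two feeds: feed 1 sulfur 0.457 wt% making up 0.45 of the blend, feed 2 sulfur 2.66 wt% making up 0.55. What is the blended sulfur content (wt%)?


Linear sulfur blending: S_blend = x1*S1 + x2*S2
Contribution 1: 0.45 * 0.457 = 0.20565 wt%
Contribution 2: 0.55 * 2.66 = 1.463 wt%
S_blend = 0.20565 + 1.463 = 1.66865

1.66865 wt%


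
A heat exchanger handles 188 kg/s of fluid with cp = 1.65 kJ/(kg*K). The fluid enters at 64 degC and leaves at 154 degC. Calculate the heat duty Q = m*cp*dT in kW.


Q = m_dot * cp * delta_T
delta_T = 154 - 64 = 90 K
Q = 188 * 1.65 * 90
= 310.2 * 90
= 27918 kW

27918 kW


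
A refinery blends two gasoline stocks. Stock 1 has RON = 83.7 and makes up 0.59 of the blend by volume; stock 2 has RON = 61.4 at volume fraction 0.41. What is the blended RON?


Linear blending: RON_blend = sum(vi * RONi)
Contribution 1: 0.59 * 83.7 = 49.383
Contribution 2: 0.41 * 61.4 = 25.174
RON_blend = 49.383 + 25.174 = 74.557

74.557


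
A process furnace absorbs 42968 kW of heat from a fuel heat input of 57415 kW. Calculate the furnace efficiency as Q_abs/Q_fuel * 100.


Furnace efficiency = Q_absorbed / Q_fuel * 100
= 42968 / 57415 * 100 = 74.84

74.84 %


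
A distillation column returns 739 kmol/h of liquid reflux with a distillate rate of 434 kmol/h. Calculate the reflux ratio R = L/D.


Reflux ratio definition: R = L / D (liquid returned / distillate withdrawn)
L = 739 kmol/h, D = 434 kmol/h
R = 739 / 434 = 1.703

1.703


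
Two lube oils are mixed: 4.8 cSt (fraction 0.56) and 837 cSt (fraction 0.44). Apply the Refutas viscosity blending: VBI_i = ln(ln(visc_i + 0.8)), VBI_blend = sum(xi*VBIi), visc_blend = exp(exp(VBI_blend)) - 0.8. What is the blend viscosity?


Refutas method: VBN_i = 14.534*ln(ln(visc_i + 0.8)) + 10.975, blended linearly by mass fraction; since VBN is linear in VBI_i = ln(ln(visc_i + 0.8)) and the fractions sum to 1, blend VBI directly: visc = exp(exp(VBI_blend)) - 0.8
VBI_1 = ln(ln(4.8 + 0.8)) = 0.543931
VBI_2 = ln(ln(837 + 0.8)) = 1.90669
VBI_blend = 0.56 * 0.543931 + 0.44 * 1.90669 = 1.14354
visc_blend = exp(exp(1.14354)) - 0.8 = 22.25

22.25 cSt


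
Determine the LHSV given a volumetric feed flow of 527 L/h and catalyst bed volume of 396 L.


LHSV = volumetric feed rate / catalyst volume
= 527 L/h / 396 L
= 1.331 h^-1

1.331 h^-1


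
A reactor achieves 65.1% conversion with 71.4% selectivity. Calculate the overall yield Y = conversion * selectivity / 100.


Overall yield = conversion (%) * selectivity (%) / 100
Conversion = 65.1%, Selectivity = 71.4%
Y = 65.1 * 71.4 / 100
= 46.4814 %

46.4814 %


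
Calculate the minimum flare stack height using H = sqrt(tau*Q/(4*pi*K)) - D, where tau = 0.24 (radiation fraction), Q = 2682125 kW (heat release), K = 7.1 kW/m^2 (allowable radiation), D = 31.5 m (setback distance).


tau*Q/(4*pi*K) = 0.24 * 2682125 / (4 * pi * 7.1) = 7214.76
sqrt(7214.76) = 84.9397
H = 84.9397 - 31.5 = 53.44

53.44 m


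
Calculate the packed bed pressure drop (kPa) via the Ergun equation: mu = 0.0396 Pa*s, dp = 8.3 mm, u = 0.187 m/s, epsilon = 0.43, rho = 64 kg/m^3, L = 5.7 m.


dp = 8.3 mm = 0.0083 m
Viscous term = 150*0.0396*0.187*(1-0.43)^2 / (0.0083^2*0.43^3) = 65889.5
Inertial term = 1.75*64*0.187^2*(1-0.43) / (0.0083*0.43^3) = 3382.93
dP/L = 65889.5 + 3382.93 = 69272.4 Pa/m
dP = 69272.4 * 5.7 / 1000 = 394.9 kPa

394.9 kPa


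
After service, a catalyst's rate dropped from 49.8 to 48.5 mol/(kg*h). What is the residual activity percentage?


Activity (%) = (rate_used / rate_fresh) * 100
rate_used = 48.5, rate_fresh = 49.8
= (48.5 / 49.8) * 100
= 0.9739 * 100 = 97.39

97.39 %


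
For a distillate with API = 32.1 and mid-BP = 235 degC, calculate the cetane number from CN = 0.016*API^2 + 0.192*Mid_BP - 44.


CN = 0.016 * 32.1^2 + 0.192 * 235 - 44
CN = 16.48656 + 45.12 - 44 = 17.60656

17.60656


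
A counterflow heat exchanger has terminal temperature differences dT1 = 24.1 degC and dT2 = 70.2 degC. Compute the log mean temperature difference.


LMTD = (dT1 - dT2) / ln(dT1/dT2)
= (24.1 - 70.2) / ln(24.1 / 70.2) = -46.1 / -1.06914 = 43.12

43.12 degC


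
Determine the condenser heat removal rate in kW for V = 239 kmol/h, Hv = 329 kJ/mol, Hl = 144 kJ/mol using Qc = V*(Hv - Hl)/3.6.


Qc = 239 * (329 - 144) / 3.6 = 239 * 185 / 3.6 = 12280

12280 kW


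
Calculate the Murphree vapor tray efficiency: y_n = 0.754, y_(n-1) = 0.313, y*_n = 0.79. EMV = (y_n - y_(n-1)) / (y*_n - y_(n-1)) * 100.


Murphree vapor efficiency: EMV = (y_n - y_(n-1)) / (y*_n - y_(n-1)) * 100
EMV = (0.754 - 0.313) / (0.79 - 0.313) * 100 = 0.441 / 0.477 * 100 = 92.45

92.45 %


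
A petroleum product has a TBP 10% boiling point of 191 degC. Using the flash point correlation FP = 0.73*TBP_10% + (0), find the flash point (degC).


FP = 0.73 * 191 + (0) = 139.43

139.43 degC


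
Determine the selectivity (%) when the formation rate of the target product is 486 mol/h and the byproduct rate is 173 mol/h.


Selectivity = desired / (desired + undesired) * 100
Total products = 486 + 173 = 659 mol/h
S = 486 / 659 * 100
= 0.7375 * 100
= 73.75 %

73.75 %


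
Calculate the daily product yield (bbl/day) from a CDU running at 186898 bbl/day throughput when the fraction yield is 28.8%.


Crude throughput = 186898 bbl/day
Fraction yield = 28.8%
yield = throughput * fraction / 100
yield = 186898 * 28.8 / 100 = 53826.624

53826.624 bbl/day


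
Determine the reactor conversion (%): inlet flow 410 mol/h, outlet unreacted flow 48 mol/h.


X = (F_in - F_out) / F_in * 100
Moles reacted = 410 - 48 = 362
X = 362 / 410 * 100
= 0.8829 * 100
= 88.29 %

88.29 %


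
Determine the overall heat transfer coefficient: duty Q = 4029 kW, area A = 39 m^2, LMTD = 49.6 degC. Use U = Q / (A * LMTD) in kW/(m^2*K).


From Q = U*A*LMTD, U = Q / (A * LMTD)
U = 4029 / (39 * 49.6) = 4029 / 1934.4 = 2.083

2.083 kW/(m^2*K)


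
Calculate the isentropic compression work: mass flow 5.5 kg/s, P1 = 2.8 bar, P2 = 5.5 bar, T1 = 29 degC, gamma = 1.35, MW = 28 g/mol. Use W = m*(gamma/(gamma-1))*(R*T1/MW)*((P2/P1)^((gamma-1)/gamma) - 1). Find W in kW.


Isentropic work: W = m*(gamma/(gamma-1))*(R*T1/MW)*((P2/P1)^((gamma-1)/gamma) - 1)
T1 = 29 + 273.15 = 302.15 K
Pressure ratio = 5.5 / 2.8 = 1.96429
Exponent = (1.35 - 1)/1.35 = 0.259259
(P2/P1)^exp - 1 = 1.96429^0.259259 - 1 = 0.191286
W = 5.5 * 1.35 / 0.35 * 8.314 * 302.15 / 28 * 0.191286 = 364.1

364.1 kW


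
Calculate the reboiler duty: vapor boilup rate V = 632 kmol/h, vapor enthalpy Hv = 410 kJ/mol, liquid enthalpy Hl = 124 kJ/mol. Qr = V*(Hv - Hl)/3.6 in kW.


Qr = 632 * (410 - 124) / 3.6 = 632 * 286 / 3.6 = 50210

50210 kW


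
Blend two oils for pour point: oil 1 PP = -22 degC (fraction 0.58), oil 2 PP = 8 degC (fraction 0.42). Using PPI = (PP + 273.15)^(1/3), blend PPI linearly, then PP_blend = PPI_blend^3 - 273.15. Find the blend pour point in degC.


PPI_1 = (-22 + 273.15)^(1/3) = 6.30925
PPI_2 = (8 + 273.15)^(1/3) = 6.551077
PPI_blend = 0.58 * 6.30925 + 0.42 * 6.551077 = 6.410817
PP_blend = 6.410817^3 - 273.15 = 263.4754 - 273.15 = -9.67

-9.67 degC


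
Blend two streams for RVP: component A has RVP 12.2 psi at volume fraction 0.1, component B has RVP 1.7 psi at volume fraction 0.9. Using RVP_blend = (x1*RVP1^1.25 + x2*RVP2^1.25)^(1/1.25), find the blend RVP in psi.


Chevron index: RVP_blend = (sum xi*RVPi^1.25)^(1/1.25)
RVP^1.25 terms: 0.1 * 12.2^1.25 + 0.9 * 1.7^1.25 = 4.02712
RVP_blend = 4.02712^(1/1.25) = 3.048

3.048 psi


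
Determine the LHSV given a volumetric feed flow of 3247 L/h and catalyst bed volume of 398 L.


LHSV = volumetric feed rate / catalyst volume
= 3247 L/h / 398 L
= 8.158 h^-1

8.158 h^-1


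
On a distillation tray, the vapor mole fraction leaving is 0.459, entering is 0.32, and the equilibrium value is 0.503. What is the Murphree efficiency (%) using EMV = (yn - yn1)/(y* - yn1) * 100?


Murphree vapor efficiency: EMV = (y_n - y_(n-1)) / (y*_n - y_(n-1)) * 100
EMV = (0.459 - 0.32) / (0.503 - 0.32) * 100 = 0.139 / 0.183 * 100 = 75.96

75.96 %


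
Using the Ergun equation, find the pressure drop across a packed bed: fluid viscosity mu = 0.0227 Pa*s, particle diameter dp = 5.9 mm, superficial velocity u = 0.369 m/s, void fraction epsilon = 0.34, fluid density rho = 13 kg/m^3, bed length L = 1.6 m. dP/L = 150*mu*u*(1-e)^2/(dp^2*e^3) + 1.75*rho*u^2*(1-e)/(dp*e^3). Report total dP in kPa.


dp = 5.9 mm = 0.0059 m
Viscous term = 150*0.0227*0.369*(1-0.34)^2 / (0.0059^2*0.34^3) = 400028
Inertial term = 1.75*13*0.369^2*(1-0.34) / (0.0059*0.34^3) = 8816.36
dP/L = 400028 + 8816.36 = 408844 Pa/m
dP = 408844 * 1.6 / 1000 = 654.2 kPa

654.2 kPa


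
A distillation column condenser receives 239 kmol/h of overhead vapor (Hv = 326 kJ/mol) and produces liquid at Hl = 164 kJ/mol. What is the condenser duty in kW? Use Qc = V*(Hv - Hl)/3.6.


Qc = 239 * (326 - 164) / 3.6 = 239 * 162 / 3.6 = 10760

10760 kW


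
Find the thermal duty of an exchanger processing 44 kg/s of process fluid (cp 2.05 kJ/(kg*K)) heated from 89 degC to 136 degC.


Q = m_dot * cp * delta_T
delta_T = 136 - 89 = 47 K
Q = 44 * 2.05 * 47
= 90.2 * 47
= 4239.4 kW

4239.4 kW


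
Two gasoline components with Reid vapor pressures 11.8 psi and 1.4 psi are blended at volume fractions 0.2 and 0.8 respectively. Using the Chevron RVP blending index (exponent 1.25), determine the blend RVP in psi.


Chevron index: RVP_blend = (sum xi*RVPi^1.25)^(1/1.25)
RVP^1.25 terms: 0.2 * 11.8^1.25 + 0.8 * 1.4^1.25 = 5.59233
RVP_blend = 5.59233^(1/1.25) = 3.963

3.963 psi


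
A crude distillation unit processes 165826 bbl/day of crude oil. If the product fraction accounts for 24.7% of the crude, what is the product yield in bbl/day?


Crude throughput = 165826 bbl/day
Fraction yield = 24.7%
yield = throughput * fraction / 100
yield = 165826 * 24.7 / 100 = 40959.022

40959.022 bbl/day


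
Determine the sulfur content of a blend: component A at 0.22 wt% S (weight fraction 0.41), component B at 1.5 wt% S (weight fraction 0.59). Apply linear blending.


Linear sulfur blending: S_blend = x1*S1 + x2*S2
Contribution 1: 0.41 * 0.22 = 0.0902 wt%
Contribution 2: 0.59 * 1.5 = 0.885 wt%
S_blend = 0.0902 + 0.885 = 0.9752

0.9752 wt%


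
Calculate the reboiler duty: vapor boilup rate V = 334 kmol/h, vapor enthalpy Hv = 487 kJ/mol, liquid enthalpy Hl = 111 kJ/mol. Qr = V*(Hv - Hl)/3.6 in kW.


Qr = 334 * (487 - 111) / 3.6 = 334 * 376 / 3.6 = 34880

34880 kW


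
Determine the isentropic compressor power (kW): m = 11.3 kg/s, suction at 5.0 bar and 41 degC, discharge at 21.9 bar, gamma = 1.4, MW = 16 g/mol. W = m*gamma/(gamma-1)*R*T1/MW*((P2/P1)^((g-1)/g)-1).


Isentropic work: W = m*(gamma/(gamma-1))*(R*T1/MW)*((P2/P1)^((gamma-1)/gamma) - 1)
T1 = 41 + 273.15 = 314.15 K
Pressure ratio = 21.9 / 5.0 = 4.38
Exponent = (1.4 - 1)/1.4 = 0.285714
(P2/P1)^exp - 1 = 4.38^0.285714 - 1 = 0.525029
W = 11.3 * 1.4 / 0.4 * 8.314 * 314.15 / 16 * 0.525029 = 3390

3390 kW


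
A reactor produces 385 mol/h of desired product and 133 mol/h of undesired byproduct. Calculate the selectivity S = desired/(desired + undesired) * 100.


Selectivity = desired / (desired + undesired) * 100
Total products = 385 + 133 = 518 mol/h
S = 385 / 518 * 100
= 0.7432 * 100
= 74.32 %

74.32 %


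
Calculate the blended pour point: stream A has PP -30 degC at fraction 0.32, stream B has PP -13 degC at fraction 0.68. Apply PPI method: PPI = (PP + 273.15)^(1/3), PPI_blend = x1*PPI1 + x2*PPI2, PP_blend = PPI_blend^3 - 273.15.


PPI_1 = (-30 + 273.15)^(1/3) = 6.241535
PPI_2 = (-13 + 273.15)^(1/3) = 6.383731
PPI_blend = 0.32 * 6.241535 + 0.68 * 6.383731 = 6.338228
PP_blend = 6.338228^3 - 273.15 = 254.6265 - 273.15 = -18.52

-18.52 degC


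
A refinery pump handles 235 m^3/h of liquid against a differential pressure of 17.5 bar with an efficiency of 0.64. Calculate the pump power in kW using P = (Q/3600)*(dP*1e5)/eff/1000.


Q = 235 / 3600 = 0.0652778 m^3/s
P = 0.0652778 * (17.5 * 1e5) / 0.64 / 1000 = 178.5

178.5 kW


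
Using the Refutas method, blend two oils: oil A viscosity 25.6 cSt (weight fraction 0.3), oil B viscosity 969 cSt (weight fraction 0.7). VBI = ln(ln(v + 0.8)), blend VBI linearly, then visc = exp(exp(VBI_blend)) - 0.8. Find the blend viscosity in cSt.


Refutas method: VBN_i = 14.534*ln(ln(visc_i + 0.8)) + 10.975, blended linearly by mass fraction; since VBN is linear in VBI_i = ln(ln(visc_i + 0.8)) and the fractions sum to 1, blend VBI directly: visc = exp(exp(VBI_blend)) - 0.8
VBI_1 = ln(ln(25.6 + 0.8)) = 1.18582
VBI_2 = ln(ln(969 + 0.8)) = 1.9282
VBI_blend = 0.3 * 1.18582 + 0.7 * 1.9282 = 1.70549
visc_blend = exp(exp(1.70549)) - 0.8 = 244.9

244.9 cSt


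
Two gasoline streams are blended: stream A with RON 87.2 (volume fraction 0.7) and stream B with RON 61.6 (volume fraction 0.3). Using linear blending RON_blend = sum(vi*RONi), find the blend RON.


Linear blending: RON_blend = sum(vi * RONi)
Contribution 1: 0.7 * 87.2 = 61.04
Contribution 2: 0.3 * 61.6 = 18.48
RON_blend = 61.04 + 18.48 = 79.52

79.52


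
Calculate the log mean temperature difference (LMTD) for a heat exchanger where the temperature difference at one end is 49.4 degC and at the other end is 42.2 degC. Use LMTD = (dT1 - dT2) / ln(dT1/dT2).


LMTD = (dT1 - dT2) / ln(dT1/dT2)
= (49.4 - 42.2) / ln(49.4 / 42.2) = 7.2 / 0.15753 = 45.71

45.71 degC


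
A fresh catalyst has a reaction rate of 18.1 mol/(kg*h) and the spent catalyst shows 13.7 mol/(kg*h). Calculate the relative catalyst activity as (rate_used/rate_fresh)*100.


Activity (%) = (rate_used / rate_fresh) * 100
rate_used = 13.7, rate_fresh = 18.1
= (13.7 / 18.1) * 100
= 0.7569 * 100 = 75.69

75.69 %


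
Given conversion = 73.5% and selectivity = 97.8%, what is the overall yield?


Overall yield = conversion (%) * selectivity (%) / 100
Conversion = 73.5%, Selectivity = 97.8%
Y = 73.5 * 97.8 / 100
= 71.883 %

71.883 %


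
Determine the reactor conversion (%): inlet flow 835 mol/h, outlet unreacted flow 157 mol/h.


X = (F_in - F_out) / F_in * 100
Moles reacted = 835 - 157 = 678
X = 678 / 835 * 100
= 0.8120 * 100
= 81.20 %

81.20 %


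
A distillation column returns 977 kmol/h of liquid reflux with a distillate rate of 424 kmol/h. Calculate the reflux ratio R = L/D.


Reflux ratio definition: R = L / D (liquid returned / distillate withdrawn)
L = 977 kmol/h, D = 424 kmol/h
R = 977 / 424 = 2.304

2.304


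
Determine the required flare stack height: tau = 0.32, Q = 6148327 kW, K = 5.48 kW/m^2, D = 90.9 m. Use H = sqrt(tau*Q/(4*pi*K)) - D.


tau*Q/(4*pi*K) = 0.32 * 6148327 / (4 * pi * 5.48) = 28570.4
sqrt(28570.4) = 169.028
H = 169.028 - 90.9 = 78.13

78.13 m


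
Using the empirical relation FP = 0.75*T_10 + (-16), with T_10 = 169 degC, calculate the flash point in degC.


FP = 0.75 * 169 + (-16) = 110.75

110.75 degC


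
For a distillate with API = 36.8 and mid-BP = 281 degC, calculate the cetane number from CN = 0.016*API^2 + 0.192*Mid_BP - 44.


CN = 0.016 * 36.8^2 + 0.192 * 281 - 44
CN = 21.66784 + 53.952 - 44 = 31.61984

31.61984


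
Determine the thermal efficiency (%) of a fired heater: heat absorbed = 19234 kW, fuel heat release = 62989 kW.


Furnace efficiency = Q_absorbed / Q_fuel * 100
= 19234 / 62989 * 100 = 30.54

30.54 %


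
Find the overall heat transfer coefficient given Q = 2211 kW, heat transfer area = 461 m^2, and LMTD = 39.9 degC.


From Q = U*A*LMTD, U = Q / (A * LMTD)
U = 2211 / (461 * 39.9) = 2211 / 18393.9 = 0.1202

0.1202 kW/(m^2*K)


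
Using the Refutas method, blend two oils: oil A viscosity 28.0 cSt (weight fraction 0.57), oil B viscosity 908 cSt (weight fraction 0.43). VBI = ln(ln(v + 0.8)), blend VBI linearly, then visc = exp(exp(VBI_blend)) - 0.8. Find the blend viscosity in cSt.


Refutas method: VBN_i = 14.534*ln(ln(visc_i + 0.8)) + 10.975, blended linearly by mass fraction; since VBN is linear in VBI_i = ln(ln(visc_i + 0.8)) and the fractions sum to 1, blend VBI directly: visc = exp(exp(VBI_blend)) - 0.8
VBI_1 = ln(ln(28.0 + 0.8)) = 1.21205
VBI_2 = ln(ln(908 + 0.8)) = 1.9187
VBI_blend = 0.57 * 1.21205 + 0.43 * 1.9187 = 1.51591
visc_blend = exp(exp(1.51591)) - 0.8 = 94.17

94.17 cSt
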